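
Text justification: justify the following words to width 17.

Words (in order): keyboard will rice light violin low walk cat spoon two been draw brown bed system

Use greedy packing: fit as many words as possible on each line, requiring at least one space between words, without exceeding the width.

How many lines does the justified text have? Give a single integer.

Line 1: ['keyboard', 'will'] (min_width=13, slack=4)
Line 2: ['rice', 'light', 'violin'] (min_width=17, slack=0)
Line 3: ['low', 'walk', 'cat'] (min_width=12, slack=5)
Line 4: ['spoon', 'two', 'been'] (min_width=14, slack=3)
Line 5: ['draw', 'brown', 'bed'] (min_width=14, slack=3)
Line 6: ['system'] (min_width=6, slack=11)
Total lines: 6

Answer: 6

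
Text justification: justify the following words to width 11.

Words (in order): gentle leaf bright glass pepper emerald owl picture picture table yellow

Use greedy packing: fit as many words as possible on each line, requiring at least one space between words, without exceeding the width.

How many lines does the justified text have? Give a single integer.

Answer: 9

Derivation:
Line 1: ['gentle', 'leaf'] (min_width=11, slack=0)
Line 2: ['bright'] (min_width=6, slack=5)
Line 3: ['glass'] (min_width=5, slack=6)
Line 4: ['pepper'] (min_width=6, slack=5)
Line 5: ['emerald', 'owl'] (min_width=11, slack=0)
Line 6: ['picture'] (min_width=7, slack=4)
Line 7: ['picture'] (min_width=7, slack=4)
Line 8: ['table'] (min_width=5, slack=6)
Line 9: ['yellow'] (min_width=6, slack=5)
Total lines: 9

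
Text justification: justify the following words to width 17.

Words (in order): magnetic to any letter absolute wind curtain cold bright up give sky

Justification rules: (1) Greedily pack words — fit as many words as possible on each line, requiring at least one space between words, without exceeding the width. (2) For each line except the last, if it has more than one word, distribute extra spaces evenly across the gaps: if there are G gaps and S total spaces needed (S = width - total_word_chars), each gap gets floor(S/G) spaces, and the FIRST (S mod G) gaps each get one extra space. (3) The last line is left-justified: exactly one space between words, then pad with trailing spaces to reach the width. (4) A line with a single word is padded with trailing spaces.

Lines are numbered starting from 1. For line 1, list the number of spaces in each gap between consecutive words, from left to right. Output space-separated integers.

Line 1: ['magnetic', 'to', 'any'] (min_width=15, slack=2)
Line 2: ['letter', 'absolute'] (min_width=15, slack=2)
Line 3: ['wind', 'curtain', 'cold'] (min_width=17, slack=0)
Line 4: ['bright', 'up', 'give'] (min_width=14, slack=3)
Line 5: ['sky'] (min_width=3, slack=14)

Answer: 2 2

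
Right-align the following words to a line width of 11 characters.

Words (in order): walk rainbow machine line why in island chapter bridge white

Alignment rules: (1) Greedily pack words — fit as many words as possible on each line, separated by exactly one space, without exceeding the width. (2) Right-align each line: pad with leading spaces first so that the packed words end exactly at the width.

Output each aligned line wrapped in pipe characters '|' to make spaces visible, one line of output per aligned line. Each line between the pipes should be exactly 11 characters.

Answer: |       walk|
|    rainbow|
|    machine|
|line why in|
|     island|
|    chapter|
|     bridge|
|      white|

Derivation:
Line 1: ['walk'] (min_width=4, slack=7)
Line 2: ['rainbow'] (min_width=7, slack=4)
Line 3: ['machine'] (min_width=7, slack=4)
Line 4: ['line', 'why', 'in'] (min_width=11, slack=0)
Line 5: ['island'] (min_width=6, slack=5)
Line 6: ['chapter'] (min_width=7, slack=4)
Line 7: ['bridge'] (min_width=6, slack=5)
Line 8: ['white'] (min_width=5, slack=6)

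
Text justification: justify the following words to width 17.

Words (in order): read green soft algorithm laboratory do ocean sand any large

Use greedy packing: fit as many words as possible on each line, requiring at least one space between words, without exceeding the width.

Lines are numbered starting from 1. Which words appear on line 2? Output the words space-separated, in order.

Line 1: ['read', 'green', 'soft'] (min_width=15, slack=2)
Line 2: ['algorithm'] (min_width=9, slack=8)
Line 3: ['laboratory', 'do'] (min_width=13, slack=4)
Line 4: ['ocean', 'sand', 'any'] (min_width=14, slack=3)
Line 5: ['large'] (min_width=5, slack=12)

Answer: algorithm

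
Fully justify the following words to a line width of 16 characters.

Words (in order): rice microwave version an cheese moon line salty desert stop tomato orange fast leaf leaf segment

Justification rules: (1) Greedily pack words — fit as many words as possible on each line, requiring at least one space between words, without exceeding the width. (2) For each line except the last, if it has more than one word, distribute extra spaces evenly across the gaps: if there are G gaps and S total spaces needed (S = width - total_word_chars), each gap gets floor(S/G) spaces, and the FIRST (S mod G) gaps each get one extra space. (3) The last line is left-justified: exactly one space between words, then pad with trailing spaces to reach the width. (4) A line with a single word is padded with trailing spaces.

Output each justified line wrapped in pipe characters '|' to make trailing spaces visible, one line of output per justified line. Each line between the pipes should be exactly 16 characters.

Answer: |rice   microwave|
|version       an|
|cheese moon line|
|salty     desert|
|stop      tomato|
|orange fast leaf|
|leaf segment    |

Derivation:
Line 1: ['rice', 'microwave'] (min_width=14, slack=2)
Line 2: ['version', 'an'] (min_width=10, slack=6)
Line 3: ['cheese', 'moon', 'line'] (min_width=16, slack=0)
Line 4: ['salty', 'desert'] (min_width=12, slack=4)
Line 5: ['stop', 'tomato'] (min_width=11, slack=5)
Line 6: ['orange', 'fast', 'leaf'] (min_width=16, slack=0)
Line 7: ['leaf', 'segment'] (min_width=12, slack=4)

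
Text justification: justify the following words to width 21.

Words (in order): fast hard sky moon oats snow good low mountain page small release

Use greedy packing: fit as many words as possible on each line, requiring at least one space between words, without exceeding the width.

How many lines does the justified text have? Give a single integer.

Answer: 4

Derivation:
Line 1: ['fast', 'hard', 'sky', 'moon'] (min_width=18, slack=3)
Line 2: ['oats', 'snow', 'good', 'low'] (min_width=18, slack=3)
Line 3: ['mountain', 'page', 'small'] (min_width=19, slack=2)
Line 4: ['release'] (min_width=7, slack=14)
Total lines: 4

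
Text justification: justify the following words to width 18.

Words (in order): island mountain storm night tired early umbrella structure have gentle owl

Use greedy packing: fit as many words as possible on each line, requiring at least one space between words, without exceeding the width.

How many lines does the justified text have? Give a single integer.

Answer: 5

Derivation:
Line 1: ['island', 'mountain'] (min_width=15, slack=3)
Line 2: ['storm', 'night', 'tired'] (min_width=17, slack=1)
Line 3: ['early', 'umbrella'] (min_width=14, slack=4)
Line 4: ['structure', 'have'] (min_width=14, slack=4)
Line 5: ['gentle', 'owl'] (min_width=10, slack=8)
Total lines: 5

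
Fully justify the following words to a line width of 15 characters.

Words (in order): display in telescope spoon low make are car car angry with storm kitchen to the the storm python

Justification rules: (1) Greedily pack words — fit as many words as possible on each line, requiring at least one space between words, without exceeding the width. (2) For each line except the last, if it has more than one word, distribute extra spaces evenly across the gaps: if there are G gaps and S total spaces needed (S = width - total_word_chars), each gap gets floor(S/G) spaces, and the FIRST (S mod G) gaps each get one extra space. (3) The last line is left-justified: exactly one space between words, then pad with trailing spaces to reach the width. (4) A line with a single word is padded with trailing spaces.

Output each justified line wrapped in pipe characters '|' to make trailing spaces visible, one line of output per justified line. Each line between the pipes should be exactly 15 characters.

Answer: |display      in|
|telescope spoon|
|low   make  are|
|car  car  angry|
|with      storm|
|kitchen  to the|
|the       storm|
|python         |

Derivation:
Line 1: ['display', 'in'] (min_width=10, slack=5)
Line 2: ['telescope', 'spoon'] (min_width=15, slack=0)
Line 3: ['low', 'make', 'are'] (min_width=12, slack=3)
Line 4: ['car', 'car', 'angry'] (min_width=13, slack=2)
Line 5: ['with', 'storm'] (min_width=10, slack=5)
Line 6: ['kitchen', 'to', 'the'] (min_width=14, slack=1)
Line 7: ['the', 'storm'] (min_width=9, slack=6)
Line 8: ['python'] (min_width=6, slack=9)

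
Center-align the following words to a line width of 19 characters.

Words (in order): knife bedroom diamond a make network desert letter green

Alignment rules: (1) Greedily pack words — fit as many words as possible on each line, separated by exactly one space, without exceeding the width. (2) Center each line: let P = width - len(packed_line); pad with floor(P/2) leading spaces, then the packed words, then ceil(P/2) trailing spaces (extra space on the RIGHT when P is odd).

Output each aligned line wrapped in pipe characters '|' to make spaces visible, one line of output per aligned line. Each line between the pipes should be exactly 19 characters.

Answer: |   knife bedroom   |
|  diamond a make   |
|  network desert   |
|   letter green    |

Derivation:
Line 1: ['knife', 'bedroom'] (min_width=13, slack=6)
Line 2: ['diamond', 'a', 'make'] (min_width=14, slack=5)
Line 3: ['network', 'desert'] (min_width=14, slack=5)
Line 4: ['letter', 'green'] (min_width=12, slack=7)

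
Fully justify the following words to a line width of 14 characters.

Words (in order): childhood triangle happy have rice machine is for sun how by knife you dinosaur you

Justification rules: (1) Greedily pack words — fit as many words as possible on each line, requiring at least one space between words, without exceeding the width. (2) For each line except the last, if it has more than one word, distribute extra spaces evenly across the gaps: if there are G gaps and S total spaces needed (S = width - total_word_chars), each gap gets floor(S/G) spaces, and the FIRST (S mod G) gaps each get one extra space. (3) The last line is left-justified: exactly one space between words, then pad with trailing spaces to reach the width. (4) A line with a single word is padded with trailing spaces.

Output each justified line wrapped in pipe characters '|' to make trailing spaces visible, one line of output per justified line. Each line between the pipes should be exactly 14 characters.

Line 1: ['childhood'] (min_width=9, slack=5)
Line 2: ['triangle', 'happy'] (min_width=14, slack=0)
Line 3: ['have', 'rice'] (min_width=9, slack=5)
Line 4: ['machine', 'is', 'for'] (min_width=14, slack=0)
Line 5: ['sun', 'how', 'by'] (min_width=10, slack=4)
Line 6: ['knife', 'you'] (min_width=9, slack=5)
Line 7: ['dinosaur', 'you'] (min_width=12, slack=2)

Answer: |childhood     |
|triangle happy|
|have      rice|
|machine is for|
|sun   how   by|
|knife      you|
|dinosaur you  |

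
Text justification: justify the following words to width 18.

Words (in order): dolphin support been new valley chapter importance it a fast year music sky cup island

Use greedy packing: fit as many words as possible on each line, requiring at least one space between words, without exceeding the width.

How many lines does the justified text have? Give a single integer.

Answer: 6

Derivation:
Line 1: ['dolphin', 'support'] (min_width=15, slack=3)
Line 2: ['been', 'new', 'valley'] (min_width=15, slack=3)
Line 3: ['chapter', 'importance'] (min_width=18, slack=0)
Line 4: ['it', 'a', 'fast', 'year'] (min_width=14, slack=4)
Line 5: ['music', 'sky', 'cup'] (min_width=13, slack=5)
Line 6: ['island'] (min_width=6, slack=12)
Total lines: 6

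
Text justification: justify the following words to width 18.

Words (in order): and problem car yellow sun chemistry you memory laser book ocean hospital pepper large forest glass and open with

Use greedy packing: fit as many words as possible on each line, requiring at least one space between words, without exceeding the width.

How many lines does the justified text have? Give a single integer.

Answer: 8

Derivation:
Line 1: ['and', 'problem', 'car'] (min_width=15, slack=3)
Line 2: ['yellow', 'sun'] (min_width=10, slack=8)
Line 3: ['chemistry', 'you'] (min_width=13, slack=5)
Line 4: ['memory', 'laser', 'book'] (min_width=17, slack=1)
Line 5: ['ocean', 'hospital'] (min_width=14, slack=4)
Line 6: ['pepper', 'large'] (min_width=12, slack=6)
Line 7: ['forest', 'glass', 'and'] (min_width=16, slack=2)
Line 8: ['open', 'with'] (min_width=9, slack=9)
Total lines: 8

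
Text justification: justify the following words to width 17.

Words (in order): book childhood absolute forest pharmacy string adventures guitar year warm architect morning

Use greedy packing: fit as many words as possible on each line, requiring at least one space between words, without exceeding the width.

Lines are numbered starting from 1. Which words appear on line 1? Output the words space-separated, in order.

Line 1: ['book', 'childhood'] (min_width=14, slack=3)
Line 2: ['absolute', 'forest'] (min_width=15, slack=2)
Line 3: ['pharmacy', 'string'] (min_width=15, slack=2)
Line 4: ['adventures', 'guitar'] (min_width=17, slack=0)
Line 5: ['year', 'warm'] (min_width=9, slack=8)
Line 6: ['architect', 'morning'] (min_width=17, slack=0)

Answer: book childhood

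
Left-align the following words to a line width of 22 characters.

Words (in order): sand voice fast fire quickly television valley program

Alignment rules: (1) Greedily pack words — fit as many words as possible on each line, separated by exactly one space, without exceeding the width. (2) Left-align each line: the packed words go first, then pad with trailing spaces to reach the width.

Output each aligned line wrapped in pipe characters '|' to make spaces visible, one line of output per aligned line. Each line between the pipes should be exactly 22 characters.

Answer: |sand voice fast fire  |
|quickly television    |
|valley program        |

Derivation:
Line 1: ['sand', 'voice', 'fast', 'fire'] (min_width=20, slack=2)
Line 2: ['quickly', 'television'] (min_width=18, slack=4)
Line 3: ['valley', 'program'] (min_width=14, slack=8)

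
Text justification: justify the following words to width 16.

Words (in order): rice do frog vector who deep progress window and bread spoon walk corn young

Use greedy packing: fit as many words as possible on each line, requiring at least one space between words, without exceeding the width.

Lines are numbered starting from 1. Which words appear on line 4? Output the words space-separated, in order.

Answer: and bread spoon

Derivation:
Line 1: ['rice', 'do', 'frog'] (min_width=12, slack=4)
Line 2: ['vector', 'who', 'deep'] (min_width=15, slack=1)
Line 3: ['progress', 'window'] (min_width=15, slack=1)
Line 4: ['and', 'bread', 'spoon'] (min_width=15, slack=1)
Line 5: ['walk', 'corn', 'young'] (min_width=15, slack=1)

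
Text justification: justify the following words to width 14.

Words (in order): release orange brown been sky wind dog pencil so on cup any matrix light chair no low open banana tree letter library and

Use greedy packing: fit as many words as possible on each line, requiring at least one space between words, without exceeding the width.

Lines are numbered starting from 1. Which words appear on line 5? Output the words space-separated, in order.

Line 1: ['release', 'orange'] (min_width=14, slack=0)
Line 2: ['brown', 'been', 'sky'] (min_width=14, slack=0)
Line 3: ['wind', 'dog'] (min_width=8, slack=6)
Line 4: ['pencil', 'so', 'on'] (min_width=12, slack=2)
Line 5: ['cup', 'any', 'matrix'] (min_width=14, slack=0)
Line 6: ['light', 'chair', 'no'] (min_width=14, slack=0)
Line 7: ['low', 'open'] (min_width=8, slack=6)
Line 8: ['banana', 'tree'] (min_width=11, slack=3)
Line 9: ['letter', 'library'] (min_width=14, slack=0)
Line 10: ['and'] (min_width=3, slack=11)

Answer: cup any matrix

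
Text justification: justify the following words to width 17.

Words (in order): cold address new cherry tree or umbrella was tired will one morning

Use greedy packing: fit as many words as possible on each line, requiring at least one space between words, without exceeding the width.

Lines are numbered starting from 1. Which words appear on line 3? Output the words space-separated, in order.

Line 1: ['cold', 'address', 'new'] (min_width=16, slack=1)
Line 2: ['cherry', 'tree', 'or'] (min_width=14, slack=3)
Line 3: ['umbrella', 'was'] (min_width=12, slack=5)
Line 4: ['tired', 'will', 'one'] (min_width=14, slack=3)
Line 5: ['morning'] (min_width=7, slack=10)

Answer: umbrella was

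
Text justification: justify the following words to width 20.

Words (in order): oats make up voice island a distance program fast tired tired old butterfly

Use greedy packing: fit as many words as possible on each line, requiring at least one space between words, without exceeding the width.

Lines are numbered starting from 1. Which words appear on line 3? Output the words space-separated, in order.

Answer: program fast tired

Derivation:
Line 1: ['oats', 'make', 'up', 'voice'] (min_width=18, slack=2)
Line 2: ['island', 'a', 'distance'] (min_width=17, slack=3)
Line 3: ['program', 'fast', 'tired'] (min_width=18, slack=2)
Line 4: ['tired', 'old', 'butterfly'] (min_width=19, slack=1)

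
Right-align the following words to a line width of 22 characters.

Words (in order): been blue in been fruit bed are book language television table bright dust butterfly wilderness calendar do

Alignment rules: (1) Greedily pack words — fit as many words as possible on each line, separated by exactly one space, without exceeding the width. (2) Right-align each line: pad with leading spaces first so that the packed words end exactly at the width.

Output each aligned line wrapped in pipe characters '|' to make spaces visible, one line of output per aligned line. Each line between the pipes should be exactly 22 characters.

Line 1: ['been', 'blue', 'in', 'been'] (min_width=17, slack=5)
Line 2: ['fruit', 'bed', 'are', 'book'] (min_width=18, slack=4)
Line 3: ['language', 'television'] (min_width=19, slack=3)
Line 4: ['table', 'bright', 'dust'] (min_width=17, slack=5)
Line 5: ['butterfly', 'wilderness'] (min_width=20, slack=2)
Line 6: ['calendar', 'do'] (min_width=11, slack=11)

Answer: |     been blue in been|
|    fruit bed are book|
|   language television|
|     table bright dust|
|  butterfly wilderness|
|           calendar do|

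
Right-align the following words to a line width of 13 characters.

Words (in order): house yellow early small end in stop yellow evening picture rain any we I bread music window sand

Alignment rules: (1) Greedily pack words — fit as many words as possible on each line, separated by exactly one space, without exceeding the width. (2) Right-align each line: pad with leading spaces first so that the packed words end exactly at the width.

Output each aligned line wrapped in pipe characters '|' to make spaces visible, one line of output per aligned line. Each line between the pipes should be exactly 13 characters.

Line 1: ['house', 'yellow'] (min_width=12, slack=1)
Line 2: ['early', 'small'] (min_width=11, slack=2)
Line 3: ['end', 'in', 'stop'] (min_width=11, slack=2)
Line 4: ['yellow'] (min_width=6, slack=7)
Line 5: ['evening'] (min_width=7, slack=6)
Line 6: ['picture', 'rain'] (min_width=12, slack=1)
Line 7: ['any', 'we', 'I'] (min_width=8, slack=5)
Line 8: ['bread', 'music'] (min_width=11, slack=2)
Line 9: ['window', 'sand'] (min_width=11, slack=2)

Answer: | house yellow|
|  early small|
|  end in stop|
|       yellow|
|      evening|
| picture rain|
|     any we I|
|  bread music|
|  window sand|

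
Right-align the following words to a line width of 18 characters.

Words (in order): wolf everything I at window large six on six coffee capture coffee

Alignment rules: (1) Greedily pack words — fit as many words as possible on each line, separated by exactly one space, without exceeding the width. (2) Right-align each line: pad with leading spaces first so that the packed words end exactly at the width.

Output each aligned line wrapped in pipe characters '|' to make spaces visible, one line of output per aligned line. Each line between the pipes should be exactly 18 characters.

Line 1: ['wolf', 'everything', 'I'] (min_width=17, slack=1)
Line 2: ['at', 'window', 'large'] (min_width=15, slack=3)
Line 3: ['six', 'on', 'six', 'coffee'] (min_width=17, slack=1)
Line 4: ['capture', 'coffee'] (min_width=14, slack=4)

Answer: | wolf everything I|
|   at window large|
| six on six coffee|
|    capture coffee|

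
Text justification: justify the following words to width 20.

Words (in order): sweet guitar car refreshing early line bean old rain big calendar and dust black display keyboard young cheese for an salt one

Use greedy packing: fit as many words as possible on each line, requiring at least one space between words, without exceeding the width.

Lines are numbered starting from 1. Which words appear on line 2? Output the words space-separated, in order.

Answer: refreshing early

Derivation:
Line 1: ['sweet', 'guitar', 'car'] (min_width=16, slack=4)
Line 2: ['refreshing', 'early'] (min_width=16, slack=4)
Line 3: ['line', 'bean', 'old', 'rain'] (min_width=18, slack=2)
Line 4: ['big', 'calendar', 'and'] (min_width=16, slack=4)
Line 5: ['dust', 'black', 'display'] (min_width=18, slack=2)
Line 6: ['keyboard', 'young'] (min_width=14, slack=6)
Line 7: ['cheese', 'for', 'an', 'salt'] (min_width=18, slack=2)
Line 8: ['one'] (min_width=3, slack=17)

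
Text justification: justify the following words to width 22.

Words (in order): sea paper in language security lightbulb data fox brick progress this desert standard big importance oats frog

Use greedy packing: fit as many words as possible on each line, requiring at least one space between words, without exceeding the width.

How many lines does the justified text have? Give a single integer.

Line 1: ['sea', 'paper', 'in', 'language'] (min_width=21, slack=1)
Line 2: ['security', 'lightbulb'] (min_width=18, slack=4)
Line 3: ['data', 'fox', 'brick'] (min_width=14, slack=8)
Line 4: ['progress', 'this', 'desert'] (min_width=20, slack=2)
Line 5: ['standard', 'big'] (min_width=12, slack=10)
Line 6: ['importance', 'oats', 'frog'] (min_width=20, slack=2)
Total lines: 6

Answer: 6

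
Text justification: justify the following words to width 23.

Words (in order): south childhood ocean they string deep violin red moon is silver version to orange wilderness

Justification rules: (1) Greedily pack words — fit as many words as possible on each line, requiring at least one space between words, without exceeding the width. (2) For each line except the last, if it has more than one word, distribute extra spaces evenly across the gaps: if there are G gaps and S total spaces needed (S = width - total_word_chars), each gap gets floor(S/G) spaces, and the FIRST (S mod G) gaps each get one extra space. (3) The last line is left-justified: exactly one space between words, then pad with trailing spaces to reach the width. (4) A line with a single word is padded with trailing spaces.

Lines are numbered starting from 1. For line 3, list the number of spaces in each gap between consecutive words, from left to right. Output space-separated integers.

Line 1: ['south', 'childhood', 'ocean'] (min_width=21, slack=2)
Line 2: ['they', 'string', 'deep', 'violin'] (min_width=23, slack=0)
Line 3: ['red', 'moon', 'is', 'silver'] (min_width=18, slack=5)
Line 4: ['version', 'to', 'orange'] (min_width=17, slack=6)
Line 5: ['wilderness'] (min_width=10, slack=13)

Answer: 3 3 2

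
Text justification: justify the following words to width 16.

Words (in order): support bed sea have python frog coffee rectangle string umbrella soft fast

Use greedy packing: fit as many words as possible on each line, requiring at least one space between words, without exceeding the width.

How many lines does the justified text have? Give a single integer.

Line 1: ['support', 'bed', 'sea'] (min_width=15, slack=1)
Line 2: ['have', 'python', 'frog'] (min_width=16, slack=0)
Line 3: ['coffee', 'rectangle'] (min_width=16, slack=0)
Line 4: ['string', 'umbrella'] (min_width=15, slack=1)
Line 5: ['soft', 'fast'] (min_width=9, slack=7)
Total lines: 5

Answer: 5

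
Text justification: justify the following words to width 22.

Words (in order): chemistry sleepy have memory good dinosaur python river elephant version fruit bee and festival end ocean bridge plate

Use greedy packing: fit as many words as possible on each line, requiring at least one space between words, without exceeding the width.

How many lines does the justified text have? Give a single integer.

Answer: 6

Derivation:
Line 1: ['chemistry', 'sleepy', 'have'] (min_width=21, slack=1)
Line 2: ['memory', 'good', 'dinosaur'] (min_width=20, slack=2)
Line 3: ['python', 'river', 'elephant'] (min_width=21, slack=1)
Line 4: ['version', 'fruit', 'bee', 'and'] (min_width=21, slack=1)
Line 5: ['festival', 'end', 'ocean'] (min_width=18, slack=4)
Line 6: ['bridge', 'plate'] (min_width=12, slack=10)
Total lines: 6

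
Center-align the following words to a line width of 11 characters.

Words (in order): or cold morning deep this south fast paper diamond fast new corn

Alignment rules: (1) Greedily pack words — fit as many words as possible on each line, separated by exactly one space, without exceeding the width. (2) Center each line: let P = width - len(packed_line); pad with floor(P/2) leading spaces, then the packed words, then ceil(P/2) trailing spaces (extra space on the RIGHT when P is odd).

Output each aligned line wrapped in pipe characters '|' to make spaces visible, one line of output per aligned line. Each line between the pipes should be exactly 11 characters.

Line 1: ['or', 'cold'] (min_width=7, slack=4)
Line 2: ['morning'] (min_width=7, slack=4)
Line 3: ['deep', 'this'] (min_width=9, slack=2)
Line 4: ['south', 'fast'] (min_width=10, slack=1)
Line 5: ['paper'] (min_width=5, slack=6)
Line 6: ['diamond'] (min_width=7, slack=4)
Line 7: ['fast', 'new'] (min_width=8, slack=3)
Line 8: ['corn'] (min_width=4, slack=7)

Answer: |  or cold  |
|  morning  |
| deep this |
|south fast |
|   paper   |
|  diamond  |
| fast new  |
|   corn    |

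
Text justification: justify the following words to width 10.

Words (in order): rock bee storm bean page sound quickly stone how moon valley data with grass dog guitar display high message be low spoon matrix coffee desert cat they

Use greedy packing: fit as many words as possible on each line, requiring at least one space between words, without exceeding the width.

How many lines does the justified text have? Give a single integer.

Answer: 18

Derivation:
Line 1: ['rock', 'bee'] (min_width=8, slack=2)
Line 2: ['storm', 'bean'] (min_width=10, slack=0)
Line 3: ['page', 'sound'] (min_width=10, slack=0)
Line 4: ['quickly'] (min_width=7, slack=3)
Line 5: ['stone', 'how'] (min_width=9, slack=1)
Line 6: ['moon'] (min_width=4, slack=6)
Line 7: ['valley'] (min_width=6, slack=4)
Line 8: ['data', 'with'] (min_width=9, slack=1)
Line 9: ['grass', 'dog'] (min_width=9, slack=1)
Line 10: ['guitar'] (min_width=6, slack=4)
Line 11: ['display'] (min_width=7, slack=3)
Line 12: ['high'] (min_width=4, slack=6)
Line 13: ['message', 'be'] (min_width=10, slack=0)
Line 14: ['low', 'spoon'] (min_width=9, slack=1)
Line 15: ['matrix'] (min_width=6, slack=4)
Line 16: ['coffee'] (min_width=6, slack=4)
Line 17: ['desert', 'cat'] (min_width=10, slack=0)
Line 18: ['they'] (min_width=4, slack=6)
Total lines: 18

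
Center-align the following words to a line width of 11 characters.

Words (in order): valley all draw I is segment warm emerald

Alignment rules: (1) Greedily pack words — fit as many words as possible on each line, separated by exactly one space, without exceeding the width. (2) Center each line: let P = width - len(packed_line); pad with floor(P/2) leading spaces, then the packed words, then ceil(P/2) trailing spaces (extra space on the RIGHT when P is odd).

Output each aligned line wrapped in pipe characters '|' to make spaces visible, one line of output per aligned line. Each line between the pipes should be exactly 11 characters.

Line 1: ['valley', 'all'] (min_width=10, slack=1)
Line 2: ['draw', 'I', 'is'] (min_width=9, slack=2)
Line 3: ['segment'] (min_width=7, slack=4)
Line 4: ['warm'] (min_width=4, slack=7)
Line 5: ['emerald'] (min_width=7, slack=4)

Answer: |valley all |
| draw I is |
|  segment  |
|   warm    |
|  emerald  |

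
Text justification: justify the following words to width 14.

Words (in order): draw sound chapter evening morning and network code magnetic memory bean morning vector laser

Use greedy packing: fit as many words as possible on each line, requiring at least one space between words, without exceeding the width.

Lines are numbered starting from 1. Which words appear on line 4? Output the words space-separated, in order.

Answer: morning and

Derivation:
Line 1: ['draw', 'sound'] (min_width=10, slack=4)
Line 2: ['chapter'] (min_width=7, slack=7)
Line 3: ['evening'] (min_width=7, slack=7)
Line 4: ['morning', 'and'] (min_width=11, slack=3)
Line 5: ['network', 'code'] (min_width=12, slack=2)
Line 6: ['magnetic'] (min_width=8, slack=6)
Line 7: ['memory', 'bean'] (min_width=11, slack=3)
Line 8: ['morning', 'vector'] (min_width=14, slack=0)
Line 9: ['laser'] (min_width=5, slack=9)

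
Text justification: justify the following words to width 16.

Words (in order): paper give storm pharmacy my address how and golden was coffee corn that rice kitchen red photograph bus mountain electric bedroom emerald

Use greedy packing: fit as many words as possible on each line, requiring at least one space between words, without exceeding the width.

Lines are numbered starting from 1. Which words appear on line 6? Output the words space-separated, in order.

Line 1: ['paper', 'give', 'storm'] (min_width=16, slack=0)
Line 2: ['pharmacy', 'my'] (min_width=11, slack=5)
Line 3: ['address', 'how', 'and'] (min_width=15, slack=1)
Line 4: ['golden', 'was'] (min_width=10, slack=6)
Line 5: ['coffee', 'corn', 'that'] (min_width=16, slack=0)
Line 6: ['rice', 'kitchen', 'red'] (min_width=16, slack=0)
Line 7: ['photograph', 'bus'] (min_width=14, slack=2)
Line 8: ['mountain'] (min_width=8, slack=8)
Line 9: ['electric', 'bedroom'] (min_width=16, slack=0)
Line 10: ['emerald'] (min_width=7, slack=9)

Answer: rice kitchen red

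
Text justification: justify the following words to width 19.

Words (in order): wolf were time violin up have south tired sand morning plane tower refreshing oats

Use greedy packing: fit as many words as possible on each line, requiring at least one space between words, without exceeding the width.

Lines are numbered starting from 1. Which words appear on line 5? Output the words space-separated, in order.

Answer: refreshing oats

Derivation:
Line 1: ['wolf', 'were', 'time'] (min_width=14, slack=5)
Line 2: ['violin', 'up', 'have'] (min_width=14, slack=5)
Line 3: ['south', 'tired', 'sand'] (min_width=16, slack=3)
Line 4: ['morning', 'plane', 'tower'] (min_width=19, slack=0)
Line 5: ['refreshing', 'oats'] (min_width=15, slack=4)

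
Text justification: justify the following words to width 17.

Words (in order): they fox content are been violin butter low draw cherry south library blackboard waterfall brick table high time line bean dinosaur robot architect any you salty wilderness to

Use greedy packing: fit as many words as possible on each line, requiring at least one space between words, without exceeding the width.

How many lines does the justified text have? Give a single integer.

Answer: 13

Derivation:
Line 1: ['they', 'fox', 'content'] (min_width=16, slack=1)
Line 2: ['are', 'been', 'violin'] (min_width=15, slack=2)
Line 3: ['butter', 'low', 'draw'] (min_width=15, slack=2)
Line 4: ['cherry', 'south'] (min_width=12, slack=5)
Line 5: ['library'] (min_width=7, slack=10)
Line 6: ['blackboard'] (min_width=10, slack=7)
Line 7: ['waterfall', 'brick'] (min_width=15, slack=2)
Line 8: ['table', 'high', 'time'] (min_width=15, slack=2)
Line 9: ['line', 'bean'] (min_width=9, slack=8)
Line 10: ['dinosaur', 'robot'] (min_width=14, slack=3)
Line 11: ['architect', 'any', 'you'] (min_width=17, slack=0)
Line 12: ['salty', 'wilderness'] (min_width=16, slack=1)
Line 13: ['to'] (min_width=2, slack=15)
Total lines: 13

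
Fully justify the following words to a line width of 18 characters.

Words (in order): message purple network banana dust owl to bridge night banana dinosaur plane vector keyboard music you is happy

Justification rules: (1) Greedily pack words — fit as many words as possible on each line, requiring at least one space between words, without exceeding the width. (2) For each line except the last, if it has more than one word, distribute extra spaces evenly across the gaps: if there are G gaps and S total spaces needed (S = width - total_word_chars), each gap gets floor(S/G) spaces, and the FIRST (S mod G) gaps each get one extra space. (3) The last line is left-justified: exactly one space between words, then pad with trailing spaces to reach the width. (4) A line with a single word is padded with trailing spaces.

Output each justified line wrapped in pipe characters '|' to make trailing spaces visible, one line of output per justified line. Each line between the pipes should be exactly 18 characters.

Answer: |message     purple|
|network     banana|
|dust owl to bridge|
|night       banana|
|dinosaur     plane|
|vector    keyboard|
|music you is happy|

Derivation:
Line 1: ['message', 'purple'] (min_width=14, slack=4)
Line 2: ['network', 'banana'] (min_width=14, slack=4)
Line 3: ['dust', 'owl', 'to', 'bridge'] (min_width=18, slack=0)
Line 4: ['night', 'banana'] (min_width=12, slack=6)
Line 5: ['dinosaur', 'plane'] (min_width=14, slack=4)
Line 6: ['vector', 'keyboard'] (min_width=15, slack=3)
Line 7: ['music', 'you', 'is', 'happy'] (min_width=18, slack=0)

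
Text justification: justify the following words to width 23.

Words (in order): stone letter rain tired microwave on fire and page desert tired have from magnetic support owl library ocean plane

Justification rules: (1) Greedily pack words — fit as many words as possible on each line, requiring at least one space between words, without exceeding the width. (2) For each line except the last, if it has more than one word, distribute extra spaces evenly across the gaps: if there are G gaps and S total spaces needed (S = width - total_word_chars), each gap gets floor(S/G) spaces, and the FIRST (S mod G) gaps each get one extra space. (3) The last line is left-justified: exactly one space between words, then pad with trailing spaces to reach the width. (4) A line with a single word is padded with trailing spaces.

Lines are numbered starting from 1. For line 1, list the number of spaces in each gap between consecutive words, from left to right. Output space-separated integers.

Answer: 1 1 1

Derivation:
Line 1: ['stone', 'letter', 'rain', 'tired'] (min_width=23, slack=0)
Line 2: ['microwave', 'on', 'fire', 'and'] (min_width=21, slack=2)
Line 3: ['page', 'desert', 'tired', 'have'] (min_width=22, slack=1)
Line 4: ['from', 'magnetic', 'support'] (min_width=21, slack=2)
Line 5: ['owl', 'library', 'ocean', 'plane'] (min_width=23, slack=0)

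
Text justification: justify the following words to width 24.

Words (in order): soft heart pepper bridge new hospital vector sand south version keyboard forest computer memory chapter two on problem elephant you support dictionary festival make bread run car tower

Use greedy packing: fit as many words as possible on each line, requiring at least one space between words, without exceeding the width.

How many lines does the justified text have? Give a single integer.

Answer: 8

Derivation:
Line 1: ['soft', 'heart', 'pepper', 'bridge'] (min_width=24, slack=0)
Line 2: ['new', 'hospital', 'vector', 'sand'] (min_width=24, slack=0)
Line 3: ['south', 'version', 'keyboard'] (min_width=22, slack=2)
Line 4: ['forest', 'computer', 'memory'] (min_width=22, slack=2)
Line 5: ['chapter', 'two', 'on', 'problem'] (min_width=22, slack=2)
Line 6: ['elephant', 'you', 'support'] (min_width=20, slack=4)
Line 7: ['dictionary', 'festival', 'make'] (min_width=24, slack=0)
Line 8: ['bread', 'run', 'car', 'tower'] (min_width=19, slack=5)
Total lines: 8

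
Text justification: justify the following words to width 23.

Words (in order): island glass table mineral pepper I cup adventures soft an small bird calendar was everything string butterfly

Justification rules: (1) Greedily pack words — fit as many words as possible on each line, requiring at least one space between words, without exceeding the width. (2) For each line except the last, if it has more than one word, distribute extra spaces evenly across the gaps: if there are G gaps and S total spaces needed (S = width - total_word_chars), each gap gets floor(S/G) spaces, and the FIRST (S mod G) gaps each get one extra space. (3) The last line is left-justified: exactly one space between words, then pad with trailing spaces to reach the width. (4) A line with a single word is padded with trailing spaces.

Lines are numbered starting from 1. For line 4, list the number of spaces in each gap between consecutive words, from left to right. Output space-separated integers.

Line 1: ['island', 'glass', 'table'] (min_width=18, slack=5)
Line 2: ['mineral', 'pepper', 'I', 'cup'] (min_width=20, slack=3)
Line 3: ['adventures', 'soft', 'an'] (min_width=18, slack=5)
Line 4: ['small', 'bird', 'calendar', 'was'] (min_width=23, slack=0)
Line 5: ['everything', 'string'] (min_width=17, slack=6)
Line 6: ['butterfly'] (min_width=9, slack=14)

Answer: 1 1 1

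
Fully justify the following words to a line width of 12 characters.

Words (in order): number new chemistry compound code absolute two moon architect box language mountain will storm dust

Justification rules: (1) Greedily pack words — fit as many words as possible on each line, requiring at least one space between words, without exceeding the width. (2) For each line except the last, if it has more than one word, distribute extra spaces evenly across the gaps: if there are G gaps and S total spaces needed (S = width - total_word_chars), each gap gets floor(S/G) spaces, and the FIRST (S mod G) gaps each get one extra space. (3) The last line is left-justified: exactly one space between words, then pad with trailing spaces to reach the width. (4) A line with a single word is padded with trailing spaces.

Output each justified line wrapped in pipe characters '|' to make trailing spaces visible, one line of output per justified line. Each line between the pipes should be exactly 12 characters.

Line 1: ['number', 'new'] (min_width=10, slack=2)
Line 2: ['chemistry'] (min_width=9, slack=3)
Line 3: ['compound'] (min_width=8, slack=4)
Line 4: ['code'] (min_width=4, slack=8)
Line 5: ['absolute', 'two'] (min_width=12, slack=0)
Line 6: ['moon'] (min_width=4, slack=8)
Line 7: ['architect'] (min_width=9, slack=3)
Line 8: ['box', 'language'] (min_width=12, slack=0)
Line 9: ['mountain'] (min_width=8, slack=4)
Line 10: ['will', 'storm'] (min_width=10, slack=2)
Line 11: ['dust'] (min_width=4, slack=8)

Answer: |number   new|
|chemistry   |
|compound    |
|code        |
|absolute two|
|moon        |
|architect   |
|box language|
|mountain    |
|will   storm|
|dust        |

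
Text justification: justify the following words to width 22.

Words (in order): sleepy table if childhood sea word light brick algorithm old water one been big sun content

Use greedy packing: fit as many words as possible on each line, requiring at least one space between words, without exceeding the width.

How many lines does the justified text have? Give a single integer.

Line 1: ['sleepy', 'table', 'if'] (min_width=15, slack=7)
Line 2: ['childhood', 'sea', 'word'] (min_width=18, slack=4)
Line 3: ['light', 'brick', 'algorithm'] (min_width=21, slack=1)
Line 4: ['old', 'water', 'one', 'been', 'big'] (min_width=22, slack=0)
Line 5: ['sun', 'content'] (min_width=11, slack=11)
Total lines: 5

Answer: 5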